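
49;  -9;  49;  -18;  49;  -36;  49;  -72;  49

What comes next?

-144

Taking every 2nd term gives 2 separate tracks.
Track A = 49, 49, 49, 49, 49: the constant sequence 49.
Track B = -9, -18, -36, -72: geometric, ×2 each step.
The 10th slot belongs to track B; its 5th term is -144.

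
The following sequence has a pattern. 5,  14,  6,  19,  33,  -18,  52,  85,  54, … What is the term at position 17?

1521

Positions follow the repeating pattern AAB; grouping by letter gives 2 tracks.
Track A = 5, 14, 19, 33, 52, 85: Fibonacci-style (each term is the sum of the two before it).
Track B = 6, -18, 54: geometric, ×-3 each step.
Position 17 falls in track A as its term 12, giving 1521.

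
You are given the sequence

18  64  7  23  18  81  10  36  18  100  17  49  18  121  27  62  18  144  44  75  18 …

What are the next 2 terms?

The terms cycle through 4 interleaved subsequences.
Subsequence A: 18, 18, 18, 18, 18, 18 (constant 18).
Subsequence B: 64, 81, 100, 121, 144 (the squares 8², 9², 10², …).
Subsequence C: 7, 10, 17, 27, 44 (each term equals the sum of the previous two).
Subsequence D: 23, 36, 49, 62, 75 (arithmetic, step +13).
Position 22 → subsequence B, term 6 = 169.
Term 23 comes from subsequence C (its 6th entry): 71.

169, 71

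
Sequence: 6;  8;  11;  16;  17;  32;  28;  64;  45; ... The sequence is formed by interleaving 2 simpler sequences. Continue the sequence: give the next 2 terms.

Odd-indexed and even-indexed terms follow separate rules.
Subsequence A: 6, 11, 17, 28, 45 (each term equals the sum of the previous two).
Subsequence B: 8, 16, 32, 64 (geometric, ×2 each step).
Term 10 comes from subsequence B (its 5th entry): 128.
Term 11 comes from subsequence A (its 6th entry): 73.

128, 73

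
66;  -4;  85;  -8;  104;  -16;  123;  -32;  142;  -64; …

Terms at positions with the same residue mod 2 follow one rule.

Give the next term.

161

The terms cycle through 2 interleaved subsequences.
Subsequence A: 66, 85, 104, 123, 142. Arithmetic with common difference +19.
Subsequence B: -4, -8, -16, -32, -64. Geometric with ratio 2.
Position 11 falls in subsequence A as its term 6, giving 161.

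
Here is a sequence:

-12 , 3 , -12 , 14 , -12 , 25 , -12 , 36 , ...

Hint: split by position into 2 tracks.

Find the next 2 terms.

-12, 47

Positions 1, 3, 5, … form one subsequence and positions 2, 4, 6, … form another.
Stream A = -12, -12, -12, -12: the constant sequence -12.
Stream B = 3, 14, 25, 36: adding 11 each time.
The 9th slot belongs to stream A; its 5th term is -12.
Position 10 falls in stream B as its term 5, giving 47.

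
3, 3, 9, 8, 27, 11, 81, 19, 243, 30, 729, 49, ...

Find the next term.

Split by position mod 2 into 2 tracks.
Subsequence A: 3, 9, 27, 81, 243, 729. Successive powers of 3.
Subsequence B: 3, 8, 11, 19, 30, 49. Fibonacci-style (each term is the sum of the two before it).
The 13th slot belongs to subsequence A; its 7th term is 2187.

2187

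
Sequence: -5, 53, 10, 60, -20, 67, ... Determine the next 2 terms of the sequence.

Split by position mod 2 into 2 tracks.
Subsequence A = -5, 10, -20: geometric with ratio -2.
Subsequence B = 53, 60, 67: arithmetic, step +7.
The 7th slot belongs to subsequence A; its 4th term is 40.
Position 8 → subsequence B, term 4 = 74.

40, 74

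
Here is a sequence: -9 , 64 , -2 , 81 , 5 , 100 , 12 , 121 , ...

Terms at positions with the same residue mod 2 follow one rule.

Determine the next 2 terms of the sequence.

19, 144

Taking every 2nd term gives 2 separate tracks.
Subsequence A: -9, -2, 5, 12 — adding 7 each time.
Subsequence B: 64, 81, 100, 121 — consecutive squares n² from n = 8.
Term 9 comes from subsequence A (its 5th entry): 19.
The 10th slot belongs to subsequence B; its 5th term is 144.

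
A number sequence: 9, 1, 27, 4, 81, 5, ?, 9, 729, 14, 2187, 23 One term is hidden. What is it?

243

Taking every 2nd term gives 2 separate tracks.
Track A: 9, 27, 81, ?, 729, 2187 — powers of 3.
Track B: 1, 4, 5, 9, 14, 23 — each term equals the sum of the previous two.
So the missing entry in track A is 243.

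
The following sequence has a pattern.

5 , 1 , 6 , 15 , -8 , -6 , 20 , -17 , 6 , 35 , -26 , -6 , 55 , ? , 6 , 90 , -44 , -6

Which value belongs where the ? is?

-35

Split by position mod 3 into 3 tracks.
Track A is 5, 15, 20, 35, 55, 90, which is each term equals the sum of the previous two.
Track B is 1, -8, -17, -26, ?, -44, which is subtracting 9 each time.
Track C is 6, -6, 6, -6, 6, -6, which is the oscillation 6·(−1)^(n+1).
Filling track B at index 5 by its rule yields -35.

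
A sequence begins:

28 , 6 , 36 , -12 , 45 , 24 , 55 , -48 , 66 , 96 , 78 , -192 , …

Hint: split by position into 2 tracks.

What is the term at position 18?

1536

Split by position mod 2 into 2 tracks.
Stream A = 28, 36, 45, 55, 66, 78: the triangular numbers T_7, T_8, ….
Stream B = 6, -12, 24, -48, 96, -192: geometric, ×-2 each step.
Position 18 falls in stream B as its term 9, giving 1536.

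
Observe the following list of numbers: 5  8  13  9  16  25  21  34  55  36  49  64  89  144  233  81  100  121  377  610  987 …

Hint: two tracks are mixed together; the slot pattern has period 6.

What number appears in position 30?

Positions follow the repeating pattern AAABBB; grouping by letter gives 2 tracks.
Subsequence A: 5, 8, 13, 21, 34, 55, 89, 144, 233, 377, 610, 987 — Fibonacci-style (each term is the sum of the two before it).
Subsequence B: 9, 16, 25, 36, 49, 64, 81, 100, 121 — perfect squares starting at 3².
The 30th slot belongs to subsequence B; its 15th term is 289.

289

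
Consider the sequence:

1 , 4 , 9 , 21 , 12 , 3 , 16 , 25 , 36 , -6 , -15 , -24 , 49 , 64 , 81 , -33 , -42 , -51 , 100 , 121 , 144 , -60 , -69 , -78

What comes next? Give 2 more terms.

Positions follow the repeating pattern AAABBB; grouping by letter gives 2 tracks.
Stream A: 1, 4, 9, 16, 25, 36, 49, 64, 81, 100, 121, 144 — the squares 1², 2², 3², ….
Stream B: 21, 12, 3, -6, -15, -24, -33, -42, -51, -60, -69, -78 — arithmetic, step −9.
The 25th slot belongs to stream A; its 13th term is 169.
Position 26 → stream A, term 14 = 196.

169, 196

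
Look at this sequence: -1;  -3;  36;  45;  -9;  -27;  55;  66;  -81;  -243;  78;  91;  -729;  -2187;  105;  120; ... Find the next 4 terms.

-6561, -19683, 136, 153

Positions follow the repeating pattern AABB; grouping by letter gives 2 tracks.
Subsequence A: -1, -3, -9, -27, -81, -243, -729, -2187 — geometric with ratio 3.
Subsequence B: 36, 45, 55, 66, 78, 91, 105, 120 — triangular numbers n(n+1)/2 for n = 8, 9, ….
Term 17 comes from subsequence A (its 9th entry): -6561.
Position 18 falls in subsequence A as its term 10, giving -19683.
Position 19 falls in subsequence B as its term 9, giving 136.
The 20th slot belongs to subsequence B; its 10th term is 153.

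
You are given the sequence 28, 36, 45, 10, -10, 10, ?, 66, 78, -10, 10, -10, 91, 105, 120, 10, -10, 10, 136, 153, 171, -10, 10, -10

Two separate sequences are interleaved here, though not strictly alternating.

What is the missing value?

Positions follow the repeating pattern AAABBB; grouping by letter gives 2 tracks.
Track A: 28, 36, 45, ?, 66, 78, 91, 105, 120, 136, 153, 171 (the triangular numbers T_7, T_8, …).
Track B: 10, -10, 10, -10, 10, -10, 10, -10, 10, -10, 10, -10 (oscillating between 10 and -10).
So the missing entry in track A is 55.

55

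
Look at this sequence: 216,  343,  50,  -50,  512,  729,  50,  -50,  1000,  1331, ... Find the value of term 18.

Reading positions in blocks of 4 reveals the pattern AABB — 2 tracks woven together.
Track A: 216, 343, 512, 729, 1000, 1331. The cubes 6³, 7³, 8³, ….
Track B: 50, -50, 50, -50. Oscillating between 50 and -50.
Term 18 comes from track A (its 10th entry): 3375.

3375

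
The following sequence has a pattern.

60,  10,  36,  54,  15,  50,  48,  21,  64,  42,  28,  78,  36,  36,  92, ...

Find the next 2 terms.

Split by position mod 3 into 3 tracks.
Subsequence A = 60, 54, 48, 42, 36: linear: a_n = 66 − 6·n.
Subsequence B = 10, 15, 21, 28, 36: triangular numbers n(n+1)/2 for n = 4, 5, ….
Subsequence C = 36, 50, 64, 78, 92: linear: a_n = 22 + 14·n.
Term 16 comes from subsequence A (its 6th entry): 30.
The 17th slot belongs to subsequence B; its 6th term is 45.

30, 45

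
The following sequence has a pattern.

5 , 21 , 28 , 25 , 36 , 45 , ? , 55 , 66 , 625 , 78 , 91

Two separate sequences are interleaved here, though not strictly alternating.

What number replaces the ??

125

The slot pattern repeats as ABB (period 3), so there are 2 interleaved tracks.
Subsequence A: 5, 25, ?, 625. Powers 5^1, 5^2, 5^3, ….
Subsequence B: 21, 28, 36, 45, 55, 66, 78, 91. The triangular numbers T_6, T_7, ….
Subsequence A's pattern makes the blank 125.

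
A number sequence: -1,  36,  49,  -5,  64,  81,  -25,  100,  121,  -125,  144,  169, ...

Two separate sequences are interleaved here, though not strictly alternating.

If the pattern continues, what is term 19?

-15625

The slot pattern repeats as ABB (period 3), so there are 2 interleaved tracks.
Track A is -1, -5, -25, -125, which is geometric with ratio 5.
Track B is 36, 49, 64, 81, 100, 121, 144, 169, which is perfect squares starting at 6².
The 19th slot belongs to track A; its 7th term is -15625.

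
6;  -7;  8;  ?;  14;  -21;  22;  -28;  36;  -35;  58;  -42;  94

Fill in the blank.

-14

Odd-indexed and even-indexed terms follow separate rules.
Stream A: 6, 8, 14, 22, 36, 58, 94. Fibonacci-style (each term is the sum of the two before it).
Stream B: -7, ?, -21, -28, -35, -42. Subtracting 7 each time.
The gap is stream B's term 2; the rule gives -14.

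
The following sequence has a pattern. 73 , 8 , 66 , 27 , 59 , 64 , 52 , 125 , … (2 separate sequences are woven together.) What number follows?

45

Positions 1, 3, 5, … form one subsequence and positions 2, 4, 6, … form another.
Stream A is 73, 66, 59, 52, which is arithmetic, step −7.
Stream B is 8, 27, 64, 125, which is consecutive cubes n³ from n = 2.
Term 9 comes from stream A (its 5th entry): 45.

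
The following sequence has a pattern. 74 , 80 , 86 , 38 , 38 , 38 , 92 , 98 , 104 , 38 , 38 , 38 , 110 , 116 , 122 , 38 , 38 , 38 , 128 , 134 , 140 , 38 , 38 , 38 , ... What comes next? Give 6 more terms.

Positions follow the repeating pattern AAABBB; grouping by letter gives 2 tracks.
Track A: 74, 80, 86, 92, 98, 104, 110, 116, 122, 128, 134, 140 — arithmetic, step +6.
Track B: 38, 38, 38, 38, 38, 38, 38, 38, 38, 38, 38, 38 — always 38.
Position 25 falls in track A as its term 13, giving 146.
Position 26 falls in track A as its term 14, giving 152.
Position 27 → track A, term 15 = 158.
The 28th slot belongs to track B; its 13th term is 38.
Position 29 → track B, term 14 = 38.
Position 30 → track B, term 15 = 38.

146, 152, 158, 38, 38, 38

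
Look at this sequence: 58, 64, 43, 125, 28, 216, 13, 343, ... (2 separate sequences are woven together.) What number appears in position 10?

512

Split by position mod 2 into 2 tracks.
Track A is 58, 43, 28, 13, which is arithmetic, step −15.
Track B is 64, 125, 216, 343, which is consecutive cubes n³ from n = 4.
Term 10 comes from track B (its 5th entry): 512.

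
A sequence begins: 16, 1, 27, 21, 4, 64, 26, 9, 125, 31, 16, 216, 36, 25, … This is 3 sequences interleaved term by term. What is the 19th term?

46

The terms cycle through 3 interleaved subsequences.
Track A: 16, 21, 26, 31, 36 (linear: a_n = 11 + 5·n).
Track B: 1, 4, 9, 16, 25 (consecutive squares n² from n = 1).
Track C: 27, 64, 125, 216 (the cubes 3³, 4³, 5³, …).
Position 19 falls in track A as its term 7, giving 46.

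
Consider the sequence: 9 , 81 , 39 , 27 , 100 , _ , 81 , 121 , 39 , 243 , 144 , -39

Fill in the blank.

Split by position mod 3: positions 1, 4, 7, … form one track, and each other residue class forms its own.
Track A is 9, 27, 81, 243, which is powers of 3.
Track B is 81, 100, 121, 144, which is perfect squares starting at 9².
Track C is 39, ?, 39, -39, which is alternating ±39.
The gap is track C's term 2; the rule gives -39.

-39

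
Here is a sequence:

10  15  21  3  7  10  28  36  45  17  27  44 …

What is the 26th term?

Positions follow the repeating pattern AAABBB; grouping by letter gives 2 tracks.
Track A is 10, 15, 21, 28, 36, 45, which is the triangular numbers T_4, T_5, ….
Track B is 3, 7, 10, 17, 27, 44, which is a Fibonacci-like recurrence a_n = a_{n-1} + a_{n-2}.
Position 26 → track A, term 14 = 153.

153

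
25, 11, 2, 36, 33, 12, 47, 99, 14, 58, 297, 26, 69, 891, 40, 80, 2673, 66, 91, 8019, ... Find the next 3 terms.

Read the sequence 3 terms at a time; column i is its own pattern.
Subsequence A = 25, 36, 47, 58, 69, 80, 91: adding 11 each time.
Subsequence B = 11, 33, 99, 297, 891, 2673, 8019: geometric, ×3 each step.
Subsequence C = 2, 12, 14, 26, 40, 66: Fibonacci-style (each term is the sum of the two before it).
Position 21 → subsequence C, term 7 = 106.
Position 22 falls in subsequence A as its term 8, giving 102.
Position 23 falls in subsequence B as its term 8, giving 24057.

106, 102, 24057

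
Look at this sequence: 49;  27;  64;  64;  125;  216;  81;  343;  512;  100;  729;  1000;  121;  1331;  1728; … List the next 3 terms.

144, 2197, 2744

Reading positions in blocks of 3 reveals the pattern ABB — 2 tracks woven together.
Track A: 49, 64, 81, 100, 121 — consecutive squares n² from n = 7.
Track B: 27, 64, 125, 216, 343, 512, 729, 1000, 1331, 1728 — perfect cubes starting at 3³.
Position 16 → track A, term 6 = 144.
Position 17 → track B, term 11 = 2197.
Position 18 falls in track B as its term 12, giving 2744.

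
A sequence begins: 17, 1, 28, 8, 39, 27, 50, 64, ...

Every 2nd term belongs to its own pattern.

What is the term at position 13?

83

Positions 1, 3, 5, … form one subsequence and positions 2, 4, 6, … form another.
Track A: 17, 28, 39, 50 (adding 11 each time).
Track B: 1, 8, 27, 64 (perfect cubes starting at 1³).
The 13th slot belongs to track A; its 7th term is 83.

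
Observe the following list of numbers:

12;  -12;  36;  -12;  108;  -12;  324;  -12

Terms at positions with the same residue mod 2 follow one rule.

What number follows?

Taking every 2nd term gives 2 separate tracks.
Track A is 12, 36, 108, 324, which is a geometric progression (common ratio 3).
Track B is -12, -12, -12, -12, which is always -12.
The 9th slot belongs to track A; its 5th term is 972.

972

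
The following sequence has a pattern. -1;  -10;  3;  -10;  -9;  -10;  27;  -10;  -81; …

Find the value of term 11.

Split by position mod 2 into 2 tracks.
Subsequence A: -1, 3, -9, 27, -81 (geometric with ratio -3).
Subsequence B: -10, -10, -10, -10 (constant -10).
The 11th slot belongs to subsequence A; its 6th term is 243.

243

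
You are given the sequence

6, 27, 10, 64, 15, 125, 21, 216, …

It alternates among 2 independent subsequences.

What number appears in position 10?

343

The terms cycle through 2 interleaved subsequences.
Track A: 6, 10, 15, 21. Triangular numbers starting at T_3.
Track B: 27, 64, 125, 216. Perfect cubes starting at 3³.
The 10th slot belongs to track B; its 5th term is 343.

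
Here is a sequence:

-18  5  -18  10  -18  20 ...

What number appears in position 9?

-18

Split by position mod 2 into 2 tracks.
Stream A: -18, -18, -18. The constant sequence -18.
Stream B: 5, 10, 20. A geometric progression (common ratio 2).
Term 9 comes from stream A (its 5th entry): -18.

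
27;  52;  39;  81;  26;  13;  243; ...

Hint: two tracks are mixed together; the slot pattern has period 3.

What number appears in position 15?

-65

The slot pattern repeats as ABB (period 3), so there are 2 interleaved tracks.
Subsequence A is 27, 81, 243, which is successive powers of 3.
Subsequence B is 52, 39, 26, 13, which is linear: a_n = 65 − 13·n.
The 15th slot belongs to subsequence B; its 10th term is -65.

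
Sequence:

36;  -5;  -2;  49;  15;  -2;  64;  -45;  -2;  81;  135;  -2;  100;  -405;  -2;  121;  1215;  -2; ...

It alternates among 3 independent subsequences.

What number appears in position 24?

-2

Split by position mod 3 into 3 tracks.
Track A = 36, 49, 64, 81, 100, 121: the squares 6², 7², 8², ….
Track B = -5, 15, -45, 135, -405, 1215: geometric, ×-3 each step.
Track C = -2, -2, -2, -2, -2, -2: always -2.
Position 24 falls in track C as its term 8, giving -2.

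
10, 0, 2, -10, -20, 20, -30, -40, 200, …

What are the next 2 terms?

-50, -60

Positions follow the repeating pattern AAB; grouping by letter gives 2 tracks.
Track A is 10, 0, -10, -20, -30, -40, which is arithmetic with common difference −10.
Track B is 2, 20, 200, which is a geometric progression (common ratio 10).
Position 10 falls in track A as its term 7, giving -50.
Term 11 comes from track A (its 8th entry): -60.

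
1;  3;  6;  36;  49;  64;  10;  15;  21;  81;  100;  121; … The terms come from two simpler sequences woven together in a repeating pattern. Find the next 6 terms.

28, 36, 45, 144, 169, 196

The slot pattern repeats as AAABBB (period 6), so there are 2 interleaved tracks.
Subsequence A: 1, 3, 6, 10, 15, 21 (the triangular numbers T_1, T_2, …).
Subsequence B: 36, 49, 64, 81, 100, 121 (the squares 6², 7², 8², …).
The 13th slot belongs to subsequence A; its 7th term is 28.
Position 14 falls in subsequence A as its term 8, giving 36.
Position 15 → subsequence A, term 9 = 45.
Position 16 → subsequence B, term 7 = 144.
Term 17 comes from subsequence B (its 8th entry): 169.
Term 18 comes from subsequence B (its 9th entry): 196.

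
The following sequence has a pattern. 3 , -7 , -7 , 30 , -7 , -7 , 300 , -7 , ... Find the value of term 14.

-7

Positions follow the repeating pattern ABB; grouping by letter gives 2 tracks.
Track A: 3, 30, 300. Geometric with ratio 10.
Track B: -7, -7, -7, -7, -7. Always -7.
Term 14 comes from track B (its 9th entry): -7.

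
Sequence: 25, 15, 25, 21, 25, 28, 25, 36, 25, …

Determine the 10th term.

Split by position mod 2 into 2 tracks.
Track A: 25, 25, 25, 25, 25 (the constant sequence 25).
Track B: 15, 21, 28, 36 (triangular numbers starting at T_5).
Term 10 comes from track B (its 5th entry): 45.

45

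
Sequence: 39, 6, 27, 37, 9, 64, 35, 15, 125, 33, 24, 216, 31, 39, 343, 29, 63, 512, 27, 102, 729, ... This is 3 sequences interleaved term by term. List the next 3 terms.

Split by position mod 3 into 3 tracks.
Stream A: 39, 37, 35, 33, 31, 29, 27 — linear: a_n = 41 − 2·n.
Stream B: 6, 9, 15, 24, 39, 63, 102 — Fibonacci-style (each term is the sum of the two before it).
Stream C: 27, 64, 125, 216, 343, 512, 729 — the cubes 3³, 4³, 5³, ….
Position 22 falls in stream A as its term 8, giving 25.
Term 23 comes from stream B (its 8th entry): 165.
Position 24 → stream C, term 8 = 1000.

25, 165, 1000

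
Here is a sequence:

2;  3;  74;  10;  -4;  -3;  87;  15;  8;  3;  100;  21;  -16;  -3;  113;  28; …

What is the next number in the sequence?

32

Split by position mod 4 into 4 tracks.
Stream A: 2, -4, 8, -16. Geometric with ratio -2.
Stream B: 3, -3, 3, -3. Oscillating between 3 and -3.
Stream C: 74, 87, 100, 113. Arithmetic with common difference +13.
Stream D: 10, 15, 21, 28. The triangular numbers T_4, T_5, ….
Position 17 falls in stream A as its term 5, giving 32.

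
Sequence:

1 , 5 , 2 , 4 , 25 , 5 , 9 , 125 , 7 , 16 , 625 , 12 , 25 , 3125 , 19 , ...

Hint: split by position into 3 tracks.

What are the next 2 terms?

36, 15625

Split by position mod 3: positions 1, 4, 7, … form one track, and each other residue class forms its own.
Subsequence A = 1, 4, 9, 16, 25: perfect squares starting at 1².
Subsequence B = 5, 25, 125, 625, 3125: successive powers of 5.
Subsequence C = 2, 5, 7, 12, 19: a Fibonacci-like recurrence a_n = a_{n-1} + a_{n-2}.
Term 16 comes from subsequence A (its 6th entry): 36.
The 17th slot belongs to subsequence B; its 6th term is 15625.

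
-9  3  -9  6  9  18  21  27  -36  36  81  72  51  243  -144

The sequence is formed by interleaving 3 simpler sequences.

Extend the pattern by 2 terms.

66, 729

The terms cycle through 3 interleaved subsequences.
Subsequence A: -9, 6, 21, 36, 51 (adding 15 each time).
Subsequence B: 3, 9, 27, 81, 243 (successive powers of 3).
Subsequence C: -9, 18, -36, 72, -144 (a geometric progression (common ratio -2)).
Term 16 comes from subsequence A (its 6th entry): 66.
Term 17 comes from subsequence B (its 6th entry): 729.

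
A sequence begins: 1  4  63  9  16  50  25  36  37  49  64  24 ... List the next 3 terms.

81, 100, 11

The slot pattern repeats as AAB (period 3), so there are 2 interleaved tracks.
Track A: 1, 4, 9, 16, 25, 36, 49, 64 — the squares 1², 2², 3², ….
Track B: 63, 50, 37, 24 — arithmetic, step −13.
Position 13 → track A, term 9 = 81.
Position 14 falls in track A as its term 10, giving 100.
Term 15 comes from track B (its 5th entry): 11.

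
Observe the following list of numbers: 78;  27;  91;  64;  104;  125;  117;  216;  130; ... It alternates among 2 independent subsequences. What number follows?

Positions 1, 3, 5, … form one subsequence and positions 2, 4, 6, … form another.
Track A is 78, 91, 104, 117, 130, which is adding 13 each time.
Track B is 27, 64, 125, 216, which is consecutive cubes n³ from n = 3.
The 10th slot belongs to track B; its 5th term is 343.

343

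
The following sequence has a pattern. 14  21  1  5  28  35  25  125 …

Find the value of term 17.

70

The slot pattern repeats as AABB (period 4), so there are 2 interleaved tracks.
Track A is 14, 21, 28, 35, which is linear: a_n = 7 + 7·n.
Track B is 1, 5, 25, 125, which is powers 5^0, 5^1, 5^2, ….
Position 17 → track A, term 9 = 70.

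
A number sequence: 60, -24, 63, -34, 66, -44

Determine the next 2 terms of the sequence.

69, -54

Odd-indexed and even-indexed terms follow separate rules.
Track A: 60, 63, 66. Arithmetic, step +3.
Track B: -24, -34, -44. Subtracting 10 each time.
The 7th slot belongs to track A; its 4th term is 69.
The 8th slot belongs to track B; its 4th term is -54.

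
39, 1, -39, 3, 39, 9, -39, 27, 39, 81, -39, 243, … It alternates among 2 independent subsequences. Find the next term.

Taking every 2nd term gives 2 separate tracks.
Track A = 39, -39, 39, -39, 39, -39: the oscillation 39·(−1)^(n+1).
Track B = 1, 3, 9, 27, 81, 243: successive powers of 3.
Term 13 comes from track A (its 7th entry): 39.

39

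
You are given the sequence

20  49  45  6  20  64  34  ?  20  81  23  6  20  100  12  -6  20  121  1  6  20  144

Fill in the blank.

-6

Taking every 4th term gives 4 separate tracks.
Track A: 20, 20, 20, 20, 20, 20. The constant sequence 20.
Track B: 49, 64, 81, 100, 121, 144. Perfect squares starting at 7².
Track C: 45, 34, 23, 12, 1. Arithmetic with common difference −11.
Track D: 6, ?, 6, -6, 6. Oscillating between 6 and -6.
Track D's pattern makes the blank -6.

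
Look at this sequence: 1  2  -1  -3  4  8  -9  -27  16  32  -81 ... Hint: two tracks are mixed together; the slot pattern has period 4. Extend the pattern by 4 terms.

The slot pattern repeats as AABB (period 4), so there are 2 interleaved tracks.
Stream A: 1, 2, 4, 8, 16, 32. Powers of 2.
Stream B: -1, -3, -9, -27, -81. A geometric progression (common ratio 3).
Position 12 → stream B, term 6 = -243.
Position 13 → stream A, term 7 = 64.
The 14th slot belongs to stream A; its 8th term is 128.
The 15th slot belongs to stream B; its 7th term is -729.

-243, 64, 128, -729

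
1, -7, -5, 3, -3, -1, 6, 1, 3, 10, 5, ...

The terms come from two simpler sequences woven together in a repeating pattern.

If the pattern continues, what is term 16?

21

Reading positions in blocks of 3 reveals the pattern ABB — 2 tracks woven together.
Subsequence A: 1, 3, 6, 10 — the triangular numbers T_1, T_2, ….
Subsequence B: -7, -5, -3, -1, 1, 3, 5 — arithmetic with common difference +2.
Position 16 falls in subsequence A as its term 6, giving 21.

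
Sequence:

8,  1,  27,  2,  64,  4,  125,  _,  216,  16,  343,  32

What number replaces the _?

8

Odd-indexed and even-indexed terms follow separate rules.
Track A: 8, 27, 64, 125, 216, 343 — consecutive cubes n³ from n = 2.
Track B: 1, 2, 4, ?, 16, 32 — successive powers of 2.
So the missing entry in track B is 8.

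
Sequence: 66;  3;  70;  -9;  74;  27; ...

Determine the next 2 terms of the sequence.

78, -81

Positions 1, 3, 5, … form one subsequence and positions 2, 4, 6, … form another.
Track A: 66, 70, 74. Adding 4 each time.
Track B: 3, -9, 27. A geometric progression (common ratio -3).
Position 7 → track A, term 4 = 78.
Position 8 → track B, term 4 = -81.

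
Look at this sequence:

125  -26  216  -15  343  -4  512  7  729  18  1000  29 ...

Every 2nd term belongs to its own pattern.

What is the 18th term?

Odd-indexed and even-indexed terms follow separate rules.
Track A: 125, 216, 343, 512, 729, 1000 — consecutive cubes n³ from n = 5.
Track B: -26, -15, -4, 7, 18, 29 — arithmetic, step +11.
Position 18 falls in track B as its term 9, giving 62.

62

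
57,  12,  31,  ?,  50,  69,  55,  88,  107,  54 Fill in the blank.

Positions follow the repeating pattern ABB; grouping by letter gives 2 tracks.
Subsequence A is 57, ?, 55, 54, which is linear: a_n = 58 − n.
Subsequence B is 12, 31, 50, 69, 88, 107, which is arithmetic with common difference +19.
Subsequence A's pattern makes the blank 56.

56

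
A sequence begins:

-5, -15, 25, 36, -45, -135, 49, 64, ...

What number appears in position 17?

Reading positions in blocks of 4 reveals the pattern AABB — 2 tracks woven together.
Track A: -5, -15, -45, -135 (geometric, ×3 each step).
Track B: 25, 36, 49, 64 (consecutive squares n² from n = 5).
The 17th slot belongs to track A; its 9th term is -32805.

-32805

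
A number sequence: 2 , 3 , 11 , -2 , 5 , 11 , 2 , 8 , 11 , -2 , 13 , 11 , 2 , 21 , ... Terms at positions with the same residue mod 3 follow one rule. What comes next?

Split by position mod 3: positions 1, 4, 7, … form one track, and each other residue class forms its own.
Track A: 2, -2, 2, -2, 2 — alternating ±2.
Track B: 3, 5, 8, 13, 21 — Fibonacci-style (each term is the sum of the two before it).
Track C: 11, 11, 11, 11 — the constant sequence 11.
Term 15 comes from track C (its 5th entry): 11.

11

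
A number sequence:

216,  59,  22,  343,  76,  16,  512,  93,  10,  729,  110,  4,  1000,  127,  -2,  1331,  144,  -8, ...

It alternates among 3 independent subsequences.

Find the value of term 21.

The terms cycle through 3 interleaved subsequences.
Track A: 216, 343, 512, 729, 1000, 1331 — consecutive cubes n³ from n = 6.
Track B: 59, 76, 93, 110, 127, 144 — adding 17 each time.
Track C: 22, 16, 10, 4, -2, -8 — arithmetic, step −6.
The 21st slot belongs to track C; its 7th term is -14.

-14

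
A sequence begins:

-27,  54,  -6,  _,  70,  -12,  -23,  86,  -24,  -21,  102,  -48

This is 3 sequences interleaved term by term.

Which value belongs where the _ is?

Taking every 3rd term gives 3 separate tracks.
Stream A is -27, ?, -23, -21, which is arithmetic with common difference +2.
Stream B is 54, 70, 86, 102, which is linear: a_n = 38 + 16·n.
Stream C is -6, -12, -24, -48, which is multiplying by 2 each time.
Filling stream A at index 2 by its rule yields -25.

-25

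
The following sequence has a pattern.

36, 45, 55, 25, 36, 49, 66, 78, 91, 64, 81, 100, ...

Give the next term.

105

Positions follow the repeating pattern AAABBB; grouping by letter gives 2 tracks.
Track A: 36, 45, 55, 66, 78, 91. Triangular numbers n(n+1)/2 for n = 8, 9, ….
Track B: 25, 36, 49, 64, 81, 100. Perfect squares starting at 5².
Position 13 → track A, term 7 = 105.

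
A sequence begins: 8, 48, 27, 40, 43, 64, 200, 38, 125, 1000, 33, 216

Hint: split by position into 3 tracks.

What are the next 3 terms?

5000, 28, 343

Split by position mod 3: positions 1, 4, 7, … form one track, and each other residue class forms its own.
Track A: 8, 40, 200, 1000 — multiplying by 5 each time.
Track B: 48, 43, 38, 33 — arithmetic with common difference −5.
Track C: 27, 64, 125, 216 — consecutive cubes n³ from n = 3.
Term 13 comes from track A (its 5th entry): 5000.
Term 14 comes from track B (its 5th entry): 28.
Position 15 falls in track C as its term 5, giving 343.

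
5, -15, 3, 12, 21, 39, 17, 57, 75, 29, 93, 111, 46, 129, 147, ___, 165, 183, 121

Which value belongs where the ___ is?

75

The slot pattern repeats as ABB (period 3), so there are 2 interleaved tracks.
Track A is 5, 12, 17, 29, 46, ?, 121, which is a Fibonacci-like recurrence a_n = a_{n-1} + a_{n-2}.
Track B is -15, 3, 21, 39, 57, 75, 93, 111, 129, 147, 165, 183, which is adding 18 each time.
Filling track A at index 6 by its rule yields 75.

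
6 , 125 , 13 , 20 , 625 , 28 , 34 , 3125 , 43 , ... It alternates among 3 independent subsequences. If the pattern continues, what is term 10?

48

Split by position mod 3 into 3 tracks.
Track A is 6, 20, 34, which is adding 14 each time.
Track B is 125, 625, 3125, which is successive powers of 5.
Track C is 13, 28, 43, which is adding 15 each time.
Term 10 comes from track A (its 4th entry): 48.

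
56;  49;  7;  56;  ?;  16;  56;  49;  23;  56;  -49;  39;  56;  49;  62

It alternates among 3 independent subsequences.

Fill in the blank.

The terms cycle through 3 interleaved subsequences.
Subsequence A = 56, 56, 56, 56, 56: the constant sequence 56.
Subsequence B = 49, ?, 49, -49, 49: the oscillation 49·(−1)^(n+1).
Subsequence C = 7, 16, 23, 39, 62: a Fibonacci-like recurrence a_n = a_{n-1} + a_{n-2}.
So the missing entry in subsequence B is -49.

-49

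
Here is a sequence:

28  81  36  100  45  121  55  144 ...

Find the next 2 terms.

Taking every 2nd term gives 2 separate tracks.
Stream A = 28, 36, 45, 55: the triangular numbers T_7, T_8, ….
Stream B = 81, 100, 121, 144: consecutive squares n² from n = 9.
Term 9 comes from stream A (its 5th entry): 66.
Position 10 → stream B, term 5 = 169.

66, 169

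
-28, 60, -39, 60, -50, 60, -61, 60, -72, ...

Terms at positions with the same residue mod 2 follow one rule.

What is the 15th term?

-105

Split by position mod 2 into 2 tracks.
Track A: -28, -39, -50, -61, -72 — arithmetic, step −11.
Track B: 60, 60, 60, 60 — always 60.
The 15th slot belongs to track A; its 8th term is -105.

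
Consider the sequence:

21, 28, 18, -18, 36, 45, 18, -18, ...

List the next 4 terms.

Reading positions in blocks of 4 reveals the pattern AABB — 2 tracks woven together.
Track A is 21, 28, 36, 45, which is triangular numbers starting at T_6.
Track B is 18, -18, 18, -18, which is oscillating between 18 and -18.
Position 9 falls in track A as its term 5, giving 55.
Term 10 comes from track A (its 6th entry): 66.
Position 11 → track B, term 5 = 18.
Position 12 → track B, term 6 = -18.

55, 66, 18, -18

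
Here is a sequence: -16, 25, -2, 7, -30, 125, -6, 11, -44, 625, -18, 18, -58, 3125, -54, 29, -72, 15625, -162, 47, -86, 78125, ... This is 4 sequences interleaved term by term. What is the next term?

-486

Taking every 4th term gives 4 separate tracks.
Track A: -16, -30, -44, -58, -72, -86. Arithmetic, step −14.
Track B: 25, 125, 625, 3125, 15625, 78125. Successive powers of 5.
Track C: -2, -6, -18, -54, -162. A geometric progression (common ratio 3).
Track D: 7, 11, 18, 29, 47. Fibonacci-style (each term is the sum of the two before it).
Position 23 falls in track C as its term 6, giving -486.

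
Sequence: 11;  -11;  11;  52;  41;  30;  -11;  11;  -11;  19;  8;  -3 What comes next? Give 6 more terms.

11, -11, 11, -14, -25, -36

The slot pattern repeats as AAABBB (period 6), so there are 2 interleaved tracks.
Subsequence A: 11, -11, 11, -11, 11, -11. Alternating ±11.
Subsequence B: 52, 41, 30, 19, 8, -3. Subtracting 11 each time.
Position 13 → subsequence A, term 7 = 11.
The 14th slot belongs to subsequence A; its 8th term is -11.
Position 15 → subsequence A, term 9 = 11.
Position 16 → subsequence B, term 7 = -14.
The 17th slot belongs to subsequence B; its 8th term is -25.
Term 18 comes from subsequence B (its 9th entry): -36.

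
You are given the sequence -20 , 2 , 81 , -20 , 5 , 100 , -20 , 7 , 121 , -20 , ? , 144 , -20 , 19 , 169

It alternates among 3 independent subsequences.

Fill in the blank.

Taking every 3rd term gives 3 separate tracks.
Subsequence A is -20, -20, -20, -20, -20, which is constant -20.
Subsequence B is 2, 5, 7, ?, 19, which is Fibonacci-style (each term is the sum of the two before it).
Subsequence C is 81, 100, 121, 144, 169, which is the squares 9², 10², 11², ….
So the missing entry in subsequence B is 12.

12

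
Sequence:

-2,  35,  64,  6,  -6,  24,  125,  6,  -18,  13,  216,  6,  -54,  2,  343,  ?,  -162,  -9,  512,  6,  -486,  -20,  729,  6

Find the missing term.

6

Taking every 4th term gives 4 separate tracks.
Subsequence A: -2, -6, -18, -54, -162, -486 — multiplying by 3 each time.
Subsequence B: 35, 24, 13, 2, -9, -20 — arithmetic, step −11.
Subsequence C: 64, 125, 216, 343, 512, 729 — perfect cubes starting at 4³.
Subsequence D: 6, 6, 6, ?, 6, 6 — always 6.
Subsequence D's pattern makes the blank 6.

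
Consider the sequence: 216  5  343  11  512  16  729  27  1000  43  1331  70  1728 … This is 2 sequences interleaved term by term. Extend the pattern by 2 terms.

113, 2197

Taking every 2nd term gives 2 separate tracks.
Track A is 216, 343, 512, 729, 1000, 1331, 1728, which is perfect cubes starting at 6³.
Track B is 5, 11, 16, 27, 43, 70, which is Fibonacci-style (each term is the sum of the two before it).
Position 14 falls in track B as its term 7, giving 113.
Position 15 → track A, term 8 = 2197.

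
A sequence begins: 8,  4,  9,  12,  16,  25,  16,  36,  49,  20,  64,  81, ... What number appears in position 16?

28

The slot pattern repeats as ABB (period 3), so there are 2 interleaved tracks.
Track A: 8, 12, 16, 20. Arithmetic with common difference +4.
Track B: 4, 9, 16, 25, 36, 49, 64, 81. Perfect squares starting at 2².
Position 16 → track A, term 6 = 28.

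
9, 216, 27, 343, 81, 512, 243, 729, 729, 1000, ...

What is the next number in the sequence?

The terms cycle through 2 interleaved subsequences.
Subsequence A = 9, 27, 81, 243, 729: powers of 3.
Subsequence B = 216, 343, 512, 729, 1000: the cubes 6³, 7³, 8³, ….
Term 11 comes from subsequence A (its 6th entry): 2187.

2187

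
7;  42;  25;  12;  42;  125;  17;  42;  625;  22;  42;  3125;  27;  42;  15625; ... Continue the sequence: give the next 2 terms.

Split by position mod 3 into 3 tracks.
Subsequence A is 7, 12, 17, 22, 27, which is arithmetic, step +5.
Subsequence B is 42, 42, 42, 42, 42, which is constant 42.
Subsequence C is 25, 125, 625, 3125, 15625, which is successive powers of 5.
Term 16 comes from subsequence A (its 6th entry): 32.
Position 17 falls in subsequence B as its term 6, giving 42.

32, 42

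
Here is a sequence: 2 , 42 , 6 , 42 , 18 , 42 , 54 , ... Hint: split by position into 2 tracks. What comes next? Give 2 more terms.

Positions 1, 3, 5, … form one subsequence and positions 2, 4, 6, … form another.
Subsequence A = 2, 6, 18, 54: multiplying by 3 each time.
Subsequence B = 42, 42, 42: the constant sequence 42.
The 8th slot belongs to subsequence B; its 4th term is 42.
Term 9 comes from subsequence A (its 5th entry): 162.

42, 162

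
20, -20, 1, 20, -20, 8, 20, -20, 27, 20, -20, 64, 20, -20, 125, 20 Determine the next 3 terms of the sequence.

-20, 216, 20

Positions follow the repeating pattern AAB; grouping by letter gives 2 tracks.
Track A: 20, -20, 20, -20, 20, -20, 20, -20, 20, -20, 20. The oscillation 20·(−1)^(n+1).
Track B: 1, 8, 27, 64, 125. Perfect cubes starting at 1³.
Term 17 comes from track A (its 12th entry): -20.
Position 18 falls in track B as its term 6, giving 216.
Term 19 comes from track A (its 13th entry): 20.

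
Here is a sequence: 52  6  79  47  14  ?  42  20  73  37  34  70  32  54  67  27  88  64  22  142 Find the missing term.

Taking every 3rd term gives 3 separate tracks.
Track A = 52, 47, 42, 37, 32, 27, 22: linear: a_n = 57 − 5·n.
Track B = 6, 14, 20, 34, 54, 88, 142: Fibonacci-style (each term is the sum of the two before it).
Track C = 79, ?, 73, 70, 67, 64: subtracting 3 each time.
Track C's pattern makes the blank 76.

76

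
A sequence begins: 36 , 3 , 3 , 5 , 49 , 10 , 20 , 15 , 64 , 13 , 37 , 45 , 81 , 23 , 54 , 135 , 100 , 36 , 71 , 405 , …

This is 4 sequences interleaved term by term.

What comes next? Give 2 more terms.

121, 59

Read the sequence 4 terms at a time; column i is its own pattern.
Subsequence A: 36, 49, 64, 81, 100 (perfect squares starting at 6²).
Subsequence B: 3, 10, 13, 23, 36 (a Fibonacci-like recurrence a_n = a_{n-1} + a_{n-2}).
Subsequence C: 3, 20, 37, 54, 71 (linear: a_n = -14 + 17·n).
Subsequence D: 5, 15, 45, 135, 405 (multiplying by 3 each time).
Position 21 → subsequence A, term 6 = 121.
Position 22 falls in subsequence B as its term 6, giving 59.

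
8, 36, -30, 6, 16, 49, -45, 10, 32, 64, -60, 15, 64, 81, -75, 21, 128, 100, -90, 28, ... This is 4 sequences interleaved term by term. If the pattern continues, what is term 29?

Taking every 4th term gives 4 separate tracks.
Track A: 8, 16, 32, 64, 128 (powers 2^3, 2^4, 2^5, …).
Track B: 36, 49, 64, 81, 100 (the squares 6², 7², 8², …).
Track C: -30, -45, -60, -75, -90 (subtracting 15 each time).
Track D: 6, 10, 15, 21, 28 (triangular numbers starting at T_3).
Term 29 comes from track A (its 8th entry): 1024.

1024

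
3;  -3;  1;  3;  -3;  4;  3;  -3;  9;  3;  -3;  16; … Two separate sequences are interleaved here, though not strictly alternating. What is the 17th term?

-3

Positions follow the repeating pattern AAB; grouping by letter gives 2 tracks.
Track A: 3, -3, 3, -3, 3, -3, 3, -3 — the oscillation 3·(−1)^(n+1).
Track B: 1, 4, 9, 16 — perfect squares starting at 1².
The 17th slot belongs to track A; its 12th term is -3.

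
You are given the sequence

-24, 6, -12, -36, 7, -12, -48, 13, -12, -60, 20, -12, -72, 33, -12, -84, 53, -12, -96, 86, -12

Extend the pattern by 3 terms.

-108, 139, -12

Split by position mod 3: positions 1, 4, 7, … form one track, and each other residue class forms its own.
Stream A: -24, -36, -48, -60, -72, -84, -96 — linear: a_n = -12 − 12·n.
Stream B: 6, 7, 13, 20, 33, 53, 86 — a Fibonacci-like recurrence a_n = a_{n-1} + a_{n-2}.
Stream C: -12, -12, -12, -12, -12, -12, -12 — constant -12.
Position 22 → stream A, term 8 = -108.
The 23rd slot belongs to stream B; its 8th term is 139.
Position 24 falls in stream C as its term 8, giving -12.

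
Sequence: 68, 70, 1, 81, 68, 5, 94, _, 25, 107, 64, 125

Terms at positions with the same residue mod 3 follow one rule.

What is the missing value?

Taking every 3rd term gives 3 separate tracks.
Track A: 68, 81, 94, 107 — adding 13 each time.
Track B: 70, 68, ?, 64 — arithmetic, step −2.
Track C: 1, 5, 25, 125 — powers 5^0, 5^1, 5^2, ….
So the missing entry in track B is 66.

66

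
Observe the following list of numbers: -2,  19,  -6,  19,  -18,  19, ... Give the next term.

The terms cycle through 2 interleaved subsequences.
Subsequence A = -2, -6, -18: a geometric progression (common ratio 3).
Subsequence B = 19, 19, 19: the constant sequence 19.
Position 7 → subsequence A, term 4 = -54.

-54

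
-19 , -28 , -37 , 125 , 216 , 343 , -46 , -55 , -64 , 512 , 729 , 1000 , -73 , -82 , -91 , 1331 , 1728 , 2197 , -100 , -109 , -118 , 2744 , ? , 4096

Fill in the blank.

The slot pattern repeats as AAABBB (period 6), so there are 2 interleaved tracks.
Track A = -19, -28, -37, -46, -55, -64, -73, -82, -91, -100, -109, -118: arithmetic with common difference −9.
Track B = 125, 216, 343, 512, 729, 1000, 1331, 1728, 2197, 2744, ?, 4096: the cubes 5³, 6³, 7³, ….
Filling track B at index 11 by its rule yields 3375.

3375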